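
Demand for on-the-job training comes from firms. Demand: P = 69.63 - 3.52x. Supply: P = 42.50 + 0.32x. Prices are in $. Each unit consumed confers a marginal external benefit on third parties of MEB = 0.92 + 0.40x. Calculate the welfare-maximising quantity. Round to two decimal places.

x* = 8.15

Social marginal benefit = demand + MEB = 70.55 - 3.12x.
Set SMB = MC: 70.55 - 3.12x = 42.50 + 0.32x → x* = 8.1541.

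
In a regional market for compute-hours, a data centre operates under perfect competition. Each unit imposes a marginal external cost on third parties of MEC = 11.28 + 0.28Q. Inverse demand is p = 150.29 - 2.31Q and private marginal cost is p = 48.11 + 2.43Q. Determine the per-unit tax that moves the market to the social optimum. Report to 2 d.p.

Social marginal cost = private MC + MEC = 59.39 + 2.71Q.
Set SMC = demand: 59.39 + 2.71Q = 150.29 - 2.31Q → Q* = 18.1076.
The Pigouvian tax equals MEC at Q*: 11.28 + 0.28×18.1076 = 16.3501.

tax = 16.35 per unit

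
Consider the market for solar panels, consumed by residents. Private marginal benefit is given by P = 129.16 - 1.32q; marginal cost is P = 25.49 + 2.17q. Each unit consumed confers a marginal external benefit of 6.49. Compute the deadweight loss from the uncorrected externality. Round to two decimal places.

DWL = 6.03

Market equilibrium (private): 25.49 + 2.17q = 129.16 - 1.32q → q_m = 29.7049.
Social marginal benefit = demand + MEB = 135.65 - 1.32q.
Set SMB = MC: 135.65 - 1.32q = 25.49 + 2.17q → q* = 31.5645.
The welfare-loss triangle has base |q_m − q*| and height MEB(q_m) (the vertical gap between SMB and MC is zero at q* and MEB at q_m).
DWL = ½ × 1.8596 × 6.4900 = 6.0344.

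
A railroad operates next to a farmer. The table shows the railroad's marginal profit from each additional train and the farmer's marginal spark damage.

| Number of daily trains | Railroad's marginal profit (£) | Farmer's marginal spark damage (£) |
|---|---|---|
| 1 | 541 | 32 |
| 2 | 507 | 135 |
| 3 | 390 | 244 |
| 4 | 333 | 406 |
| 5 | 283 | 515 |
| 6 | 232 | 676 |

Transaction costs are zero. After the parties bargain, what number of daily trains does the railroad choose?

3

Bargaining reaches the level where marginal profit last exceeds marginal spark damage.
That holds through level 3 (390 ≥ 244) but not at 4 (333 < 406).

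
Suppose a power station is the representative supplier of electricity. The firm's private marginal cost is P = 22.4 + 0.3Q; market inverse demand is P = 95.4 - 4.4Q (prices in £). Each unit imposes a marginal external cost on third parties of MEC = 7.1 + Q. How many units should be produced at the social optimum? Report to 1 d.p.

Q* = 11.6

Social marginal cost = private MC + MEC = 29.5 + 1.3Q.
Set SMC = demand: 29.5 + 1.3Q = 95.4 - 4.4Q → Q* = 11.5614.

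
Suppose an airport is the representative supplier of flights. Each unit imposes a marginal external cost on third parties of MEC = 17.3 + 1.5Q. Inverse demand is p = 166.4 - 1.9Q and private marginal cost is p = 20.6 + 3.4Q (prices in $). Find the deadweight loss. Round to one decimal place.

Market equilibrium (private): 20.6 + 3.4Q = 166.4 - 1.9Q → Q_m = 27.5094.
Social marginal cost = private MC + MEC = 37.9 + 4.9Q.
Set SMC = demand: 37.9 + 4.9Q = 166.4 - 1.9Q → Q* = 18.8971.
Height of the DWL triangle at Q_m is SMC(Q_m) − demand(Q_m) = MEC(Q_m) = 58.5642.
DWL = ½ × 8.6123 × 58.5642 = 252.1862.

DWL = $252.2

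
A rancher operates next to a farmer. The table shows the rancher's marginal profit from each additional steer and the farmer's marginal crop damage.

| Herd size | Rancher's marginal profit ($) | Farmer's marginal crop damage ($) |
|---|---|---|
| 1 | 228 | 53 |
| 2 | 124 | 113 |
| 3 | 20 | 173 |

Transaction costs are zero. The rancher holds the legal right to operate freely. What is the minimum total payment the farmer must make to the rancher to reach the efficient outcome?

Left alone the rancher would choose level 3 (marginal profit stays positive).
Efficient level: k* = 2 (marginal profit ≥ marginal crop damage through 2).
The farmer must at least cover the rancher's forgone profit from cutting 3→2: 20 = 20.

$20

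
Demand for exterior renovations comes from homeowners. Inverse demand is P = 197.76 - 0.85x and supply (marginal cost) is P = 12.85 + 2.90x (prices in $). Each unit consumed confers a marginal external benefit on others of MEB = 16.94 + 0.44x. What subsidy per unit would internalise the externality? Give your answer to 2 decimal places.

subsidy = $43.77 per unit

Social marginal benefit = demand + MEB = 214.70 - 0.41x.
Set SMB = MC: 214.70 - 0.41x = 12.85 + 2.90x → x* = 60.9819.
The Pigouvian subsidy equals MEB at x*: 16.94 + 0.44×60.9819 = 43.7720.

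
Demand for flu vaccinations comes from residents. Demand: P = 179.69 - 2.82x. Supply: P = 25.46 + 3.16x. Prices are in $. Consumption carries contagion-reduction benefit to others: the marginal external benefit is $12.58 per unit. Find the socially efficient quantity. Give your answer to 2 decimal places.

x* = 27.89

Social marginal benefit = demand + MEB = 192.27 - 2.82x.
Set SMB = MC: 192.27 - 2.82x = 25.46 + 3.16x → x* = 27.8946.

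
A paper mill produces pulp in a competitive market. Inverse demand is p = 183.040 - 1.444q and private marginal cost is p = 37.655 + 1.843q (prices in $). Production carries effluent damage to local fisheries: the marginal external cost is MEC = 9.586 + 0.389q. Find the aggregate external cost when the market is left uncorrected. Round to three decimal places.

Market equilibrium (private): 37.655 + 1.843q = 183.040 - 1.444q → q_m = 44.2303.
Total external cost = ∫₀^{q_m} (9.586 + 0.389q) dq = 9.586×44.2303 + ½×0.389×44.2303² = 804.4958.

$804.496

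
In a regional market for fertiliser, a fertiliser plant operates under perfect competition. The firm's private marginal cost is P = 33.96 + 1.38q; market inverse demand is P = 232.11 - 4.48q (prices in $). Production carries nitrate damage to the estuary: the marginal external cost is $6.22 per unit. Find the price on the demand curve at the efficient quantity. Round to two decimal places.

P = $85.38

Social marginal cost = private MC + MEC = 40.18 + 1.38q.
Set SMC = demand: 40.18 + 1.38q = 232.11 - 4.48q → q* = 32.7526.
Consumer price on the demand curve at q*: 232.11 − 4.48×32.7526 = 85.3784.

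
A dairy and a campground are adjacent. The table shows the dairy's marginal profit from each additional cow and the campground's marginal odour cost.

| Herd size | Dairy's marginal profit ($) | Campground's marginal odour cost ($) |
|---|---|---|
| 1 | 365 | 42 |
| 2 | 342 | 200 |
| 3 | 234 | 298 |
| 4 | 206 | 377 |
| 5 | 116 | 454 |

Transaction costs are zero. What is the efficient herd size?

2

Bargaining reaches the level where marginal profit last exceeds marginal odour cost.
That holds through level 2 (342 ≥ 200) but not at 3 (234 < 298).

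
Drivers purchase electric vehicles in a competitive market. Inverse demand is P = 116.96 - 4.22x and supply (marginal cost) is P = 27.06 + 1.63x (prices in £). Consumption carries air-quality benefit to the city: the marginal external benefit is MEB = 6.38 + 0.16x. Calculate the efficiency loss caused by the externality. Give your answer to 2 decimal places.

Market equilibrium (private): 27.06 + 1.63x = 116.96 - 4.22x → x_m = 15.3675.
Social marginal benefit = demand + MEB = 123.34 - 4.06x.
Set SMB = MC: 123.34 - 4.06x = 27.06 + 1.63x → x* = 16.9209.
The welfare-loss triangle has base |x_m − x*| and height MEB(x_m) (the vertical gap between SMB and MC is zero at x* and MEB at x_m).
DWL = ½ × 1.5534 × 8.8388 = 6.8651.

DWL = £6.87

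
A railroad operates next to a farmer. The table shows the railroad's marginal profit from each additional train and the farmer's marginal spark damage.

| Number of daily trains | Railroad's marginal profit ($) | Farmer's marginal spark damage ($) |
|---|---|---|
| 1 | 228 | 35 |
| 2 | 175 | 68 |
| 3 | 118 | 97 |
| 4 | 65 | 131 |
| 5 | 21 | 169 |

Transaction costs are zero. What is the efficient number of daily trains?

3

Bargaining reaches the level where marginal profit last exceeds marginal spark damage.
That holds through level 3 (118 ≥ 97) but not at 4 (65 < 131).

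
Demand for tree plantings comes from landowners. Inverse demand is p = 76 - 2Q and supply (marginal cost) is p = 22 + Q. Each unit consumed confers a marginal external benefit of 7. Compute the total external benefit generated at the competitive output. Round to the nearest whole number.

Market equilibrium (private): 22 + Q = 76 - 2Q → Q_m = 18.0000.
Total external benefit = MEB × Q_m = 7 × 18.0000 = 126.0000.

126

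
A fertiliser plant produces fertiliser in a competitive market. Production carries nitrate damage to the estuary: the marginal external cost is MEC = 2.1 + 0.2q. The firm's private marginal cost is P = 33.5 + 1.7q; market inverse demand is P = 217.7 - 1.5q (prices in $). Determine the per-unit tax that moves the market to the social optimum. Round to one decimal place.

tax = $12.8 per unit

Social marginal cost = private MC + MEC = 35.6 + 1.9q.
Set SMC = demand: 35.6 + 1.9q = 217.7 - 1.5q → q* = 53.5588.
The Pigouvian tax equals MEC at q*: 2.1 + 0.2×53.5588 = 12.8118.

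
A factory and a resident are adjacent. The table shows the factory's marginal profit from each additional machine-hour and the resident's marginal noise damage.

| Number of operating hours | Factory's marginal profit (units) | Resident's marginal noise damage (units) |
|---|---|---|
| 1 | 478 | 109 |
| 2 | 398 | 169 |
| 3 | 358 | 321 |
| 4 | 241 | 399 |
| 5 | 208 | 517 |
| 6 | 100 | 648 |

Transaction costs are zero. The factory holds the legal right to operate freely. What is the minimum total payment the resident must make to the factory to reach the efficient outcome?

549

Left alone the factory would choose level 6 (marginal profit stays positive).
Efficient level: k* = 3 (marginal profit ≥ marginal noise damage through 3).
The resident must at least cover the factory's forgone profit from cutting 6→3: 241 + 208 + 100 = 549.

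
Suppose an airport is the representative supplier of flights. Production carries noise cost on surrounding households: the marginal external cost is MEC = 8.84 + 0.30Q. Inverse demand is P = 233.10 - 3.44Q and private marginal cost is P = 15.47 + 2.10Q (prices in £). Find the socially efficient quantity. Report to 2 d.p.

Q* = 35.75

Social marginal cost = private MC + MEC = 24.31 + 2.40Q.
Set SMC = demand: 24.31 + 2.40Q = 233.10 - 3.44Q → Q* = 35.7517.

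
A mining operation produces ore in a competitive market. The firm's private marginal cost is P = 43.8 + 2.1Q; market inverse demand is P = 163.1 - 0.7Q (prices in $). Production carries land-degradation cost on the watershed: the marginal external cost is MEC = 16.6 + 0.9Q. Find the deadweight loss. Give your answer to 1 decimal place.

Market equilibrium (private): 43.8 + 2.1Q = 163.1 - 0.7Q → Q_m = 42.6071.
Social marginal cost = private MC + MEC = 60.4 + 3.0Q.
Set SMC = demand: 60.4 + 3.0Q = 163.1 - 0.7Q → Q* = 27.7568.
The welfare-loss triangle has base |Q_m − Q*| and height MEC(Q_m) (the vertical gap between SMC and demand is zero at Q* and MEC at Q_m).
DWL = ½ × 14.8503 × 54.9464 = 407.9853.

DWL = $408.0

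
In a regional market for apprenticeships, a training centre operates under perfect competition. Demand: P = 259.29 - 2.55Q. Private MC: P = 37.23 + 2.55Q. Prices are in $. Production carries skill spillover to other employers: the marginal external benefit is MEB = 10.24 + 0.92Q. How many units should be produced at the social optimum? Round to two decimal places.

Q* = 55.57

Social marginal cost = private MC − MEB = 26.99 + 1.63Q.
Set SMC = demand: 26.99 + 1.63Q = 259.29 - 2.55Q → Q* = 55.5742.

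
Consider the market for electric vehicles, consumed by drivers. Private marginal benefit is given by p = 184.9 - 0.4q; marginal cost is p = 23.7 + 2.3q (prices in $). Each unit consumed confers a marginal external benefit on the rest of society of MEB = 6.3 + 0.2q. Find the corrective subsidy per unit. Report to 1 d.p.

Social marginal benefit = demand + MEB = 191.2 - 0.2q.
Set SMB = MC: 191.2 - 0.2q = 23.7 + 2.3q → q* = 67.0000.
The Pigouvian subsidy equals MEB at q*: 6.3 + 0.2×67.0000 = 19.7000.

subsidy = $19.7 per unit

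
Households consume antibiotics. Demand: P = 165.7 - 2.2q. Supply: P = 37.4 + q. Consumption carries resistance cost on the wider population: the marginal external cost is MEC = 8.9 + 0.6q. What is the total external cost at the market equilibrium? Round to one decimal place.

839.1

Market equilibrium (private): 37.4 + q = 165.7 - 2.2q → q_m = 40.0938.
Total external cost = ∫₀^{q_m} (8.9 + 0.6q) dq = 8.9×40.0938 + ½×0.6×40.0938² = 839.0887.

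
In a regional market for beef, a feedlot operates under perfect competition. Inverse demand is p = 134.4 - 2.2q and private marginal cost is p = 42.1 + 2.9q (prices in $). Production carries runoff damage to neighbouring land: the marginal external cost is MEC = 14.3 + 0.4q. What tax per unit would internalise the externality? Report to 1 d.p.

Social marginal cost = private MC + MEC = 56.4 + 3.3q.
Set SMC = demand: 56.4 + 3.3q = 134.4 - 2.2q → q* = 14.1818.
The Pigouvian tax equals MEC at q*: 14.3 + 0.4×14.1818 = 19.9727.

tax = $20.0 per unit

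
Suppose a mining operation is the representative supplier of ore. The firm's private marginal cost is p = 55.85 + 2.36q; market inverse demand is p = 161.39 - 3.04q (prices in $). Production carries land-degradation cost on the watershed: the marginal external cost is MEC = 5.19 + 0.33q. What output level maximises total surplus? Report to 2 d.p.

q* = 17.51

Social marginal cost = private MC + MEC = 61.04 + 2.69q.
Set SMC = demand: 61.04 + 2.69q = 161.39 - 3.04q → q* = 17.5131.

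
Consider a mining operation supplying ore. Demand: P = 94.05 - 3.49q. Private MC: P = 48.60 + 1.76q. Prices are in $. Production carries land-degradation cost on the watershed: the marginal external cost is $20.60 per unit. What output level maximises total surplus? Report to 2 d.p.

q* = 4.73

Social marginal cost = private MC + MEC = 69.20 + 1.76q.
Set SMC = demand: 69.20 + 1.76q = 94.05 - 3.49q → q* = 4.7333.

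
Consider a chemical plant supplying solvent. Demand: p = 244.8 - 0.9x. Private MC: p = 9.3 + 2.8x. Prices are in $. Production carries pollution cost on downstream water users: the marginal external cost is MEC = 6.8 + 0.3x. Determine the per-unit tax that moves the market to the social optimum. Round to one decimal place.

Social marginal cost = private MC + MEC = 16.1 + 3.1x.
Set SMC = demand: 16.1 + 3.1x = 244.8 - 0.9x → x* = 57.1750.
The Pigouvian tax equals MEC at x*: 6.8 + 0.3×57.1750 = 23.9525.

tax = $24.0 per unit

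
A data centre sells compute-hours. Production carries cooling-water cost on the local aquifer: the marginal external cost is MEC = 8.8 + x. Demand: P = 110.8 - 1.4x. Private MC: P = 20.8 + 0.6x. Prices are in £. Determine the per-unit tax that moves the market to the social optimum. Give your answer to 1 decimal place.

Social marginal cost = private MC + MEC = 29.6 + 1.6x.
Set SMC = demand: 29.6 + 1.6x = 110.8 - 1.4x → x* = 27.0667.
The Pigouvian tax equals MEC at x*: 8.8 + 1.0×27.0667 = 35.8667.

tax = £35.9 per unit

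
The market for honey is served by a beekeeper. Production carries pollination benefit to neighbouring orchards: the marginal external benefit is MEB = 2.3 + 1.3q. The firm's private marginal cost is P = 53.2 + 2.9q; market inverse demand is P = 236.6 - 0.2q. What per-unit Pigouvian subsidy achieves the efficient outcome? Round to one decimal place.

subsidy = 136.4 per unit

Social marginal cost = private MC − MEB = 50.9 + 1.6q.
Set SMC = demand: 50.9 + 1.6q = 236.6 - 0.2q → q* = 103.1667.
The Pigouvian subsidy equals MEB at q*: 2.3 + 1.3×103.1667 = 136.4167.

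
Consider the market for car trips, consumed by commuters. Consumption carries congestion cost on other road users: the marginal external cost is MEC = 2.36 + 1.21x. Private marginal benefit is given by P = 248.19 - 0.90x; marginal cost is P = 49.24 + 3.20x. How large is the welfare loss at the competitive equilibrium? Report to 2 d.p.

DWL = 351.23

Market equilibrium (private): 49.24 + 3.20x = 248.19 - 0.90x → x_m = 48.5244.
Social marginal benefit = demand − MEC = 245.83 - 2.11x.
Set SMB = MC: 245.83 - 2.11x = 49.24 + 3.20x → x* = 37.0226.
The welfare-loss triangle has base |x_m − x*| and height MEC(x_m) (the vertical gap between SMB and MC is zero at x* and MEC at x_m).
DWL = ½ × 11.5018 × 61.0745 = 351.2333.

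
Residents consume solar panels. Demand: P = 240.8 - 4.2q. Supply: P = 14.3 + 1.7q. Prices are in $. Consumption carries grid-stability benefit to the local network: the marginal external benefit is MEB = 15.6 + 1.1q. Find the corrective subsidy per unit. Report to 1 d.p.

Social marginal benefit = demand + MEB = 256.4 - 3.1q.
Set SMB = MC: 256.4 - 3.1q = 14.3 + 1.7q → q* = 50.4375.
The Pigouvian subsidy equals MEB at q*: 15.6 + 1.1×50.4375 = 71.0813.

subsidy = $71.1 per unit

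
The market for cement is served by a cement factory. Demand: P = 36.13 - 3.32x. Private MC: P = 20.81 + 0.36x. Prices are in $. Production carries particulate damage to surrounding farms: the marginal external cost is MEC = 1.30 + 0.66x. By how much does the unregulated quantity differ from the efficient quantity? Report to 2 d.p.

0.93 units

Market equilibrium (private): 20.81 + 0.36x = 36.13 - 3.32x → x_m = 4.1630.
Social marginal cost = private MC + MEC = 22.11 + 1.02x.
Set SMC = demand: 22.11 + 1.02x = 36.13 - 3.32x → x* = 3.2304.
Gap = |4.1630 − 3.2304| = 0.9326.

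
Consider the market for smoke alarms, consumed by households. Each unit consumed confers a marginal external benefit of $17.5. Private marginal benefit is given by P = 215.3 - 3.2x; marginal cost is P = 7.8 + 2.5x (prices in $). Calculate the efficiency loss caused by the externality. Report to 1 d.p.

DWL = $26.9

Market equilibrium (private): 7.8 + 2.5x = 215.3 - 3.2x → x_m = 36.4035.
Social marginal benefit = demand + MEB = 232.8 - 3.2x.
Set SMB = MC: 232.8 - 3.2x = 7.8 + 2.5x → x* = 39.4737.
The welfare-loss triangle has base |x_m − x*| and height MEB(x_m) (the vertical gap between SMB and MC is zero at x* and MEB at x_m).
DWL = ½ × 3.0702 × 17.5000 = 26.8643.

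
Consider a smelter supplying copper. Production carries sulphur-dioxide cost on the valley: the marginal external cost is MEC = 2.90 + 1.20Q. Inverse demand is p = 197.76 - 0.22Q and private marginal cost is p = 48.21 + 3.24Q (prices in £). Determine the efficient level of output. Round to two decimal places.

Social marginal cost = private MC + MEC = 51.11 + 4.44Q.
Set SMC = demand: 51.11 + 4.44Q = 197.76 - 0.22Q → Q* = 31.4700.

Q* = 31.47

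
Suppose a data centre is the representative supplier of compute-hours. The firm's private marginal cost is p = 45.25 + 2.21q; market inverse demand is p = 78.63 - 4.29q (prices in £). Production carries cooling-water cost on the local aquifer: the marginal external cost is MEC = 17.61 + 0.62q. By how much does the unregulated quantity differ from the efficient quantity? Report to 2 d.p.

Market equilibrium (private): 45.25 + 2.21q = 78.63 - 4.29q → q_m = 5.1354.
Social marginal cost = private MC + MEC = 62.86 + 2.83q.
Set SMC = demand: 62.86 + 2.83q = 78.63 - 4.29q → q* = 2.2149.
Gap = |5.1354 − 2.2149| = 2.9205.

2.92 units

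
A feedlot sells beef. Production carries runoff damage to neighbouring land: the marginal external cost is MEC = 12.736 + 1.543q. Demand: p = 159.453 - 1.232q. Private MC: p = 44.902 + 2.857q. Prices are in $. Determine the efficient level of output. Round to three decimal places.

q* = 18.078

Social marginal cost = private MC + MEC = 57.638 + 4.400q.
Set SMC = demand: 57.638 + 4.400q = 159.453 - 1.232q → q* = 18.0779.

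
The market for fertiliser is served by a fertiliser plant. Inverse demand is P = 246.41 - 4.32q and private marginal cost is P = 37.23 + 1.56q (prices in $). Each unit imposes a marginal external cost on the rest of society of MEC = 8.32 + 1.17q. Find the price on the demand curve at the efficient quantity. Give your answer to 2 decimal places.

P = $123.33

Social marginal cost = private MC + MEC = 45.55 + 2.73q.
Set SMC = demand: 45.55 + 2.73q = 246.41 - 4.32q → q* = 28.4908.
Consumer price on the demand curve at q*: 246.41 − 4.32×28.4908 = 123.3297.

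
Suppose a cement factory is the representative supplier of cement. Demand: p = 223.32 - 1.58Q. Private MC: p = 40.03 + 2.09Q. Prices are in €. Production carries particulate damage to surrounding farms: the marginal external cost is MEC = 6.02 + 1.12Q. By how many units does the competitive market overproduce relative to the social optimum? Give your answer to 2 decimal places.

Market equilibrium (private): 40.03 + 2.09Q = 223.32 - 1.58Q → Q_m = 49.9428.
Social marginal cost = private MC + MEC = 46.05 + 3.21Q.
Set SMC = demand: 46.05 + 3.21Q = 223.32 - 1.58Q → Q* = 37.0084.
Gap = |49.9428 − 37.0084| = 12.9344.

12.93 units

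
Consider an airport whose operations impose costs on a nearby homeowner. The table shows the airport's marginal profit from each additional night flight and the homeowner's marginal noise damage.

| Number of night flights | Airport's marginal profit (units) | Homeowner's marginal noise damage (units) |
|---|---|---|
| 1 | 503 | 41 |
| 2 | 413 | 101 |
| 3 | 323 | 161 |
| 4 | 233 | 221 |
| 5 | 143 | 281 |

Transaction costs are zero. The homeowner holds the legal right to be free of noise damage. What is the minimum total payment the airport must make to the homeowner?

524

Efficient level: marginal profit ≥ marginal noise damage through level 4, so k* = 4.
With the homeowner holding the right, the airport must at least compensate total damage at k*: 41 + 101 + 161 + 221 = 524.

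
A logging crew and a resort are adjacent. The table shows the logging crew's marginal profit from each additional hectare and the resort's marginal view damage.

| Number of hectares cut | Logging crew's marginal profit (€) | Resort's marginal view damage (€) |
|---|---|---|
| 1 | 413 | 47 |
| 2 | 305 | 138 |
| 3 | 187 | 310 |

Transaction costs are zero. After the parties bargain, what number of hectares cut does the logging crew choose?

Bargaining reaches the level where marginal profit last exceeds marginal view damage.
That holds through level 2 (305 ≥ 138) but not at 3 (187 < 310).

2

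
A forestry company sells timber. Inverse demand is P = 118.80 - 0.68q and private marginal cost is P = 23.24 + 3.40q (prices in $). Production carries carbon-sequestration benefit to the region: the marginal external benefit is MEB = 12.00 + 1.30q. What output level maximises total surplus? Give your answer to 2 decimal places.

q* = 38.69

Social marginal cost = private MC − MEB = 11.24 + 2.10q.
Set SMC = demand: 11.24 + 2.10q = 118.80 - 0.68q → q* = 38.6906.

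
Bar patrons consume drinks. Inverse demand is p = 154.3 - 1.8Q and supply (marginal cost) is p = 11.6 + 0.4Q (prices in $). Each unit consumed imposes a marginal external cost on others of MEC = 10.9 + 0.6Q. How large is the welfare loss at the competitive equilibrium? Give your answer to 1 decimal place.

DWL = $443.2

Market equilibrium (private): 11.6 + 0.4Q = 154.3 - 1.8Q → Q_m = 64.8636.
Social marginal benefit = demand − MEC = 143.4 - 2.4Q.
Set SMB = MC: 143.4 - 2.4Q = 11.6 + 0.4Q → Q* = 47.0714.
Height of the DWL triangle at Q_m is MC(Q_m) − SMB(Q_m) = MEC(Q_m) = 49.8182.
DWL = ½ × 17.7922 × 49.8182 = 443.1877.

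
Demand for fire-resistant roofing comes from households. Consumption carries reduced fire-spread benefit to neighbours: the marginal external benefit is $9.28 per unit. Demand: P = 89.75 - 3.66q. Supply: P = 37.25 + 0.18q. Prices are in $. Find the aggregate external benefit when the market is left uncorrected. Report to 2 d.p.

$126.88

Market equilibrium (private): 37.25 + 0.18q = 89.75 - 3.66q → q_m = 13.6719.
Total external benefit = MEB × q_m = 9.28 × 13.6719 = 126.8752.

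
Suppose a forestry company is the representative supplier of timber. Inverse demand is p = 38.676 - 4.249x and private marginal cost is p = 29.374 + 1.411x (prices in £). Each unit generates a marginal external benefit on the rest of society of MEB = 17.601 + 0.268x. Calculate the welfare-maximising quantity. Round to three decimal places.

Social marginal cost = private MC − MEB = 11.773 + 1.143x.
Set SMC = demand: 11.773 + 1.143x = 38.676 - 4.249x → x* = 4.9894.

x* = 4.989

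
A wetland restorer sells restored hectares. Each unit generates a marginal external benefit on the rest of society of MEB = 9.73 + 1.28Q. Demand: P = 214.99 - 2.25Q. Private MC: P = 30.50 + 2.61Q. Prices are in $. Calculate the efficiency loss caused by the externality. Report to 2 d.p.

Market equilibrium (private): 30.50 + 2.61Q = 214.99 - 2.25Q → Q_m = 37.9609.
Social marginal cost = private MC − MEB = 20.77 + 1.33Q.
Set SMC = demand: 20.77 + 1.33Q = 214.99 - 2.25Q → Q* = 54.2514.
Between Q* and Q_m the wedge demand − SMC runs linearly from 0 to MEB(Q_m), so the loss is a triangle.
DWL = ½ × 16.2905 × 58.3200 = 475.0310.

DWL = $475.03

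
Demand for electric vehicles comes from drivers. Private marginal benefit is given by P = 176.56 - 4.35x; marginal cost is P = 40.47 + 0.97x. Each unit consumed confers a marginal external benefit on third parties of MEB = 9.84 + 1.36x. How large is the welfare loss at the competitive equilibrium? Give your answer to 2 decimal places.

Market equilibrium (private): 40.47 + 0.97x = 176.56 - 4.35x → x_m = 25.5808.
Social marginal benefit = demand + MEB = 186.40 - 2.99x.
Set SMB = MC: 186.40 - 2.99x = 40.47 + 0.97x → x* = 36.8510.
Between x* and x_m the wedge SMB − MC runs linearly from 0 to MEB(x_m), so the loss is a triangle.
DWL = ½ × 11.2702 × 44.6299 = 251.4939.

DWL = 251.49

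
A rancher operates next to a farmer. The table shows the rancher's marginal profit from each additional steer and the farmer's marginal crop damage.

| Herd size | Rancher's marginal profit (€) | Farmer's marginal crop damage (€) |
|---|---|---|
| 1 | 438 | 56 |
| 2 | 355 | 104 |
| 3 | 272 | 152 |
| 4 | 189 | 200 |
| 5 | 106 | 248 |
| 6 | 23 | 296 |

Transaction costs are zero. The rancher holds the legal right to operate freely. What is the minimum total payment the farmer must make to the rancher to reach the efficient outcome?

€318

Left alone the rancher would choose level 6 (marginal profit stays positive).
Efficient level: k* = 3 (marginal profit ≥ marginal crop damage through 3).
The farmer must at least cover the rancher's forgone profit from cutting 6→3: 189 + 106 + 23 = 318.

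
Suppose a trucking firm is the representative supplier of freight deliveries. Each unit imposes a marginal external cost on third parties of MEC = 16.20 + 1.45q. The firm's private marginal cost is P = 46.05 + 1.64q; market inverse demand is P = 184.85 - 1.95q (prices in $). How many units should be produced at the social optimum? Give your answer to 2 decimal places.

Social marginal cost = private MC + MEC = 62.25 + 3.09q.
Set SMC = demand: 62.25 + 3.09q = 184.85 - 1.95q → q* = 24.3254.

q* = 24.33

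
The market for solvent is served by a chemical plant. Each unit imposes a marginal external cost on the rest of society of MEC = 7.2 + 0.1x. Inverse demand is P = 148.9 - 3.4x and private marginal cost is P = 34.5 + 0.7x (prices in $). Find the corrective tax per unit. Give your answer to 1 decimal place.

Social marginal cost = private MC + MEC = 41.7 + 0.8x.
Set SMC = demand: 41.7 + 0.8x = 148.9 - 3.4x → x* = 25.5238.
The Pigouvian tax equals MEC at x*: 7.2 + 0.1×25.5238 = 9.7524.

tax = $9.8 per unit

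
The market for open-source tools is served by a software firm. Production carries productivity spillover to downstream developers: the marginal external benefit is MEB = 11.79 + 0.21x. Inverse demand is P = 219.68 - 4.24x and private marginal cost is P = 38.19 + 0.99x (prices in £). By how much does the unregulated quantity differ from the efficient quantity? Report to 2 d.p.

3.80 units

Market equilibrium (private): 38.19 + 0.99x = 219.68 - 4.24x → x_m = 34.7017.
Social marginal cost = private MC − MEB = 26.40 + 0.78x.
Set SMC = demand: 26.40 + 0.78x = 219.68 - 4.24x → x* = 38.5020.
Gap = |34.7017 − 38.5020| = 3.8003.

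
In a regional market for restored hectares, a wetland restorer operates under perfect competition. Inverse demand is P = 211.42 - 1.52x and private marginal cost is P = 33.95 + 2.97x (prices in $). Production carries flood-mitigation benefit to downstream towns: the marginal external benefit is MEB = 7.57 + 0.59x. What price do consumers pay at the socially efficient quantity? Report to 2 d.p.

P = $139.30

Social marginal cost = private MC − MEB = 26.38 + 2.38x.
Set SMC = demand: 26.38 + 2.38x = 211.42 - 1.52x → x* = 47.4462.
Consumer price on the demand curve at x*: 211.42 − 1.52×47.4462 = 139.3018.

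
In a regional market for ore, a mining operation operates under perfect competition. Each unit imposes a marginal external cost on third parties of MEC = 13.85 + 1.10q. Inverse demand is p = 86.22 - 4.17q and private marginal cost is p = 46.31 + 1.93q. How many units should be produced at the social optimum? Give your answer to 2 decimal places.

q* = 3.62

Social marginal cost = private MC + MEC = 60.16 + 3.03q.
Set SMC = demand: 60.16 + 3.03q = 86.22 - 4.17q → q* = 3.6194.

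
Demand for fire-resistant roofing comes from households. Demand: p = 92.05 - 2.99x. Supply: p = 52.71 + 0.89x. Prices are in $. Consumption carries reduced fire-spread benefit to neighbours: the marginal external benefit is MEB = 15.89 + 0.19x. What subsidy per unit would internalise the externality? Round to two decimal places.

subsidy = $18.73 per unit

Social marginal benefit = demand + MEB = 107.94 - 2.80x.
Set SMB = MC: 107.94 - 2.80x = 52.71 + 0.89x → x* = 14.9675.
The Pigouvian subsidy equals MEB at x*: 15.89 + 0.19×14.9675 = 18.7338.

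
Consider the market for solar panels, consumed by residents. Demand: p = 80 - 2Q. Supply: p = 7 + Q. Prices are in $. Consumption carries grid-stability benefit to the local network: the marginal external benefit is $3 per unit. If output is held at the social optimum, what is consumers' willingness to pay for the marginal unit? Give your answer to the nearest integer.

P = $29

Social marginal benefit = demand + MEB = 83 - 2Q.
Set SMB = MC: 83 - 2Q = 7 + Q → Q* = 25.3333.
Consumer price on the demand curve at Q*: 80 − 2×25.3333 = 29.3334.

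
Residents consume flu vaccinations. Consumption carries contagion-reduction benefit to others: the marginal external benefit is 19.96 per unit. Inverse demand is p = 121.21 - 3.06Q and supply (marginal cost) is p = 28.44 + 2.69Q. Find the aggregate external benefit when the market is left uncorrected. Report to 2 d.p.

Market equilibrium (private): 28.44 + 2.69Q = 121.21 - 3.06Q → Q_m = 16.1339.
Total external benefit = MEB × Q_m = 19.96 × 16.1339 = 322.0326.

322.03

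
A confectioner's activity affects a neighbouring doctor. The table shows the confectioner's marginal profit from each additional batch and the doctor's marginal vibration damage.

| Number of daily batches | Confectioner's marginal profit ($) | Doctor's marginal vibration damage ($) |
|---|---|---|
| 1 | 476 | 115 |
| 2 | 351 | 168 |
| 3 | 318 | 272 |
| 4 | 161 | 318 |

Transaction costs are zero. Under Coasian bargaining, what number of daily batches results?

Bargaining reaches the level where marginal profit last exceeds marginal vibration damage.
That holds through level 3 (318 ≥ 272) but not at 4 (161 < 318).

3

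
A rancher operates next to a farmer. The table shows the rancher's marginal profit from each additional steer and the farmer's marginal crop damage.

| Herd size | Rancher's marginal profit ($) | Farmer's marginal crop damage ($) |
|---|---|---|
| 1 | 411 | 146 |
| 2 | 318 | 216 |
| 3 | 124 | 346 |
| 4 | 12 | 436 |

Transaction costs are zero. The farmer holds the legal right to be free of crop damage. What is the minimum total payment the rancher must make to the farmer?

Efficient level: marginal profit ≥ marginal crop damage through level 2, so k* = 2.
With the farmer holding the right, the rancher must at least compensate total damage at k*: 146 + 216 = 362.

$362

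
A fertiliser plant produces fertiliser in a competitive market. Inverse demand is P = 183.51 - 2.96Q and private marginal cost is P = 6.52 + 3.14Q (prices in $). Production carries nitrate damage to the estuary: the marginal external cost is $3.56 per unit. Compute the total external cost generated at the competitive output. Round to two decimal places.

$103.29

Market equilibrium (private): 6.52 + 3.14Q = 183.51 - 2.96Q → Q_m = 29.0148.
Total external cost = MEC × Q_m = 3.56 × 29.0148 = 103.2927.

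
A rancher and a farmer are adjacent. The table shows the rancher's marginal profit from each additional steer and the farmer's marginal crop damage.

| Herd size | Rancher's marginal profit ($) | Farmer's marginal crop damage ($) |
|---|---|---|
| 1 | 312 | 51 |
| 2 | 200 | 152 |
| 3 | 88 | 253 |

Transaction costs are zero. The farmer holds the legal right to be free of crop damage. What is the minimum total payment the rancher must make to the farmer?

Efficient level: marginal profit ≥ marginal crop damage through level 2, so k* = 2.
With the farmer holding the right, the rancher must at least compensate total damage at k*: 51 + 152 = 203.

$203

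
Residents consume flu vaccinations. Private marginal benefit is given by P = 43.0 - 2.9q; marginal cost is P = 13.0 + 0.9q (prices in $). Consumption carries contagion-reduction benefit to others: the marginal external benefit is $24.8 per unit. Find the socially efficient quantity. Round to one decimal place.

Social marginal benefit = demand + MEB = 67.8 - 2.9q.
Set SMB = MC: 67.8 - 2.9q = 13.0 + 0.9q → q* = 14.4211.

q* = 14.4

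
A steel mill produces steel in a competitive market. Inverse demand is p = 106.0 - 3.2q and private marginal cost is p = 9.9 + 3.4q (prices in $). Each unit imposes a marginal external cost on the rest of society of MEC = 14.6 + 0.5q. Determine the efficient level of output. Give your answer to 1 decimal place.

Social marginal cost = private MC + MEC = 24.5 + 3.9q.
Set SMC = demand: 24.5 + 3.9q = 106.0 - 3.2q → q* = 11.4789.

q* = 11.5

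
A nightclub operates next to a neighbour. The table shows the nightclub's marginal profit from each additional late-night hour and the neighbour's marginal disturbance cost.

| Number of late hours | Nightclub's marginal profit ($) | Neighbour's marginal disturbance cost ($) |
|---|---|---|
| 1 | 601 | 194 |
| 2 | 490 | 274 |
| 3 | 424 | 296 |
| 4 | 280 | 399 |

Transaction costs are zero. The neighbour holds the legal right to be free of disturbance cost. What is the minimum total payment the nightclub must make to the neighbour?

$764

Efficient level: marginal profit ≥ marginal disturbance cost through level 3, so k* = 3.
With the neighbour holding the right, the nightclub must at least compensate total damage at k*: 194 + 274 + 296 = 764.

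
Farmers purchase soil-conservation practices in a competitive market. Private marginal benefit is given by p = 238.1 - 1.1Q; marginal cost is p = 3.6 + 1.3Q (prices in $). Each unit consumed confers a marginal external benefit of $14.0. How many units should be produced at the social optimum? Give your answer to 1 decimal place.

Q* = 103.5

Social marginal benefit = demand + MEB = 252.1 - 1.1Q.
Set SMB = MC: 252.1 - 1.1Q = 3.6 + 1.3Q → Q* = 103.5417.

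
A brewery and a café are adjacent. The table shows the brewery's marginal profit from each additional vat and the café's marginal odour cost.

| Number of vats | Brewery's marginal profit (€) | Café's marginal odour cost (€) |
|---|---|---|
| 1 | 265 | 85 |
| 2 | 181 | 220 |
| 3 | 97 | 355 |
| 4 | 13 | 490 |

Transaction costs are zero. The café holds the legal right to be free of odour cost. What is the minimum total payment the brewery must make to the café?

Efficient level: marginal profit ≥ marginal odour cost through level 1, so k* = 1.
With the café holding the right, the brewery must at least compensate total damage at k*: 85 = 85.

€85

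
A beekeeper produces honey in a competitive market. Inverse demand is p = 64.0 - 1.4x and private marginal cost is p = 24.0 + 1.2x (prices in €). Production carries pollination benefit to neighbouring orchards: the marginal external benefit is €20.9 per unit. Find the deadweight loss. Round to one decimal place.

DWL = €84.0

Market equilibrium (private): 24.0 + 1.2x = 64.0 - 1.4x → x_m = 15.3846.
Social marginal cost = private MC − MEB = 3.1 + 1.2x.
Set SMC = demand: 3.1 + 1.2x = 64.0 - 1.4x → x* = 23.4231.
Between x* and x_m the wedge demand − SMC runs linearly from 0 to MEB(x_m), so the loss is a triangle.
DWL = ½ × 8.0385 × 20.9000 = 84.0023.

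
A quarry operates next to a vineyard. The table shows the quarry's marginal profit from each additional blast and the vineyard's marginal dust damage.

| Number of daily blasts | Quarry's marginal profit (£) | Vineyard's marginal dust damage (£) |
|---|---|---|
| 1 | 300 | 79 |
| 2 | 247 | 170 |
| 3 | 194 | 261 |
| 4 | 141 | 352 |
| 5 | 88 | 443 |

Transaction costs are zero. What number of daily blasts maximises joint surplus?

Bargaining reaches the level where marginal profit last exceeds marginal dust damage.
That holds through level 2 (247 ≥ 170) but not at 3 (194 < 261).

2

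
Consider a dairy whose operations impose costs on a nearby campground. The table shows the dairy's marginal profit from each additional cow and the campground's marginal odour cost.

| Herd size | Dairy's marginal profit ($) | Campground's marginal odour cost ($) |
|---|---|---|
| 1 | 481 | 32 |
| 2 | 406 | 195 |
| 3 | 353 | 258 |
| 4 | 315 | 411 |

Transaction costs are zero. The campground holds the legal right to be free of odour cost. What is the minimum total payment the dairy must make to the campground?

Efficient level: marginal profit ≥ marginal odour cost through level 3, so k* = 3.
With the campground holding the right, the dairy must at least compensate total damage at k*: 32 + 195 + 258 = 485.

$485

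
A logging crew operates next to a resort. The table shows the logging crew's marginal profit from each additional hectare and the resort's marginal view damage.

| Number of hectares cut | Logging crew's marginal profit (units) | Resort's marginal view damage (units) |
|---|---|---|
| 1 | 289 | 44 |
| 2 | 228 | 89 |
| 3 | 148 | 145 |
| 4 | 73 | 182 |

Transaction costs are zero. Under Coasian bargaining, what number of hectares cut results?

Bargaining reaches the level where marginal profit last exceeds marginal view damage.
That holds through level 3 (148 ≥ 145) but not at 4 (73 < 182).

3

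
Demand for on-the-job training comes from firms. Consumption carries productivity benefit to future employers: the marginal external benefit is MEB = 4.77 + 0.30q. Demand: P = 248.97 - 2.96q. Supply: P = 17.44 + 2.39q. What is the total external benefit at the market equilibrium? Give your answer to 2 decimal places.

Market equilibrium (private): 17.44 + 2.39q = 248.97 - 2.96q → q_m = 43.2766.
Total external benefit = ∫₀^{q_m} (4.77 + 0.30q) dq = 4.77×43.2766 + ½×0.30×43.2766² = 487.3590.

487.36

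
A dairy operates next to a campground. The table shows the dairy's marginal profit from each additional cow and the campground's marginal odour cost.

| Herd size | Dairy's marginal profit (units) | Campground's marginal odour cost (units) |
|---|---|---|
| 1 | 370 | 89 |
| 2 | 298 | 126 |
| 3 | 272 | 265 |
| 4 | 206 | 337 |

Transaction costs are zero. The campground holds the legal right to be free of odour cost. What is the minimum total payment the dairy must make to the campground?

480

Efficient level: marginal profit ≥ marginal odour cost through level 3, so k* = 3.
With the campground holding the right, the dairy must at least compensate total damage at k*: 89 + 126 + 265 = 480.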